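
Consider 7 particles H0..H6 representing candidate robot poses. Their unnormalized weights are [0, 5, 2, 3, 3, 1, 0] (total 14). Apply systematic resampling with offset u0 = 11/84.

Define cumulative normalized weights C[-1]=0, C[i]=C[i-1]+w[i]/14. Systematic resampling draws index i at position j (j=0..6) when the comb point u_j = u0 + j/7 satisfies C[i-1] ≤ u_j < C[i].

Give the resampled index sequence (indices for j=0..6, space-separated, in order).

1 1 2 3 3 4 5

C = [0, 5/14, 1/2, 5/7, 13/14, 1, 1]
j=0: u_0=11/84 ∈ [0, 5/14) → index 1
j=1: u_1=23/84 ∈ [0, 5/14) → index 1
j=2: u_2=5/12 ∈ [5/14, 1/2) → index 2
j=3: u_3=47/84 ∈ [1/2, 5/7) → index 3
j=4: u_4=59/84 ∈ [1/2, 5/7) → index 3
j=5: u_5=71/84 ∈ [5/7, 13/14) → index 4
j=6: u_6=83/84 ∈ [13/14, 1) → index 5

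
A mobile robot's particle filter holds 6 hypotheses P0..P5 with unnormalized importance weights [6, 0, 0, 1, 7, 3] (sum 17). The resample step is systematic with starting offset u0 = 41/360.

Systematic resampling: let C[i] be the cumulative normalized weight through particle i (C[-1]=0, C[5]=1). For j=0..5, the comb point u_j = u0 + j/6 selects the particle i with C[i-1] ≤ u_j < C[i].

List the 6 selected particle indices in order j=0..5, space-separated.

0 0 4 4 4 5

C = [6/17, 6/17, 6/17, 7/17, 14/17, 1]
j=0: u_0=41/360 ∈ [0, 6/17) → index 0
j=1: u_1=101/360 ∈ [0, 6/17) → index 0
j=2: u_2=161/360 ∈ [7/17, 14/17) → index 4
j=3: u_3=221/360 ∈ [7/17, 14/17) → index 4
j=4: u_4=281/360 ∈ [7/17, 14/17) → index 4
j=5: u_5=341/360 ∈ [14/17, 1) → index 5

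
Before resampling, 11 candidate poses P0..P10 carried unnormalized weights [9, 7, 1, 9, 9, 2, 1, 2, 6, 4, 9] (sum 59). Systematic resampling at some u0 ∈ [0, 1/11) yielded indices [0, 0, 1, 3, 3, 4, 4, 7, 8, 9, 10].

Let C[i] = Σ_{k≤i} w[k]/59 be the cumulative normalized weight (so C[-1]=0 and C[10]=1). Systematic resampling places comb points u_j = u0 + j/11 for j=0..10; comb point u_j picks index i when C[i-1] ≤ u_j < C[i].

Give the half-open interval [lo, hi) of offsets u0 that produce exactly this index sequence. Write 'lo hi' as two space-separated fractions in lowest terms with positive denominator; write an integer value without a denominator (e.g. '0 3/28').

10/649 19/649

C = [9/59, 16/59, 17/59, 26/59, 35/59, 37/59, 38/59, 40/59, 46/59, 50/59, 1]
j=0 picked index 0: u0 ∈ [0, 9/59)
j=1 picked index 0: u0 ∈ [-1/11, 40/649)
j=2 picked index 1: u0 ∈ [-19/649, 58/649)
j=3 picked index 3: u0 ∈ [10/649, 109/649)
j=4 picked index 3: u0 ∈ [-49/649, 50/649)
j=5 picked index 4: u0 ∈ [-9/649, 90/649)
j=6 picked index 4: u0 ∈ [-68/649, 31/649)
j=7 picked index 7: u0 ∈ [5/649, 27/649)
j=8 picked index 8: u0 ∈ [-32/649, 34/649)
j=9 picked index 9: u0 ∈ [-25/649, 19/649)
j=10 picked index 10: u0 ∈ [-40/649, 1/11)
intersection: [10/649, 19/649)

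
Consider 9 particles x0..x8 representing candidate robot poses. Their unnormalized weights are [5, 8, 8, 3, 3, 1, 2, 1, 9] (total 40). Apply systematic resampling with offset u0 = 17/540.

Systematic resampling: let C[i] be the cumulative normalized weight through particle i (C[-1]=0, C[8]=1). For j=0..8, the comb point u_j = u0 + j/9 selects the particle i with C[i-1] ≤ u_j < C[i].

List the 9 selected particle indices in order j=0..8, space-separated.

0 1 1 2 2 3 5 8 8

C = [1/8, 13/40, 21/40, 3/5, 27/40, 7/10, 3/4, 31/40, 1]
j=0: u_0=17/540 ∈ [0, 1/8) → index 0
j=1: u_1=77/540 ∈ [1/8, 13/40) → index 1
j=2: u_2=137/540 ∈ [1/8, 13/40) → index 1
j=3: u_3=197/540 ∈ [13/40, 21/40) → index 2
j=4: u_4=257/540 ∈ [13/40, 21/40) → index 2
j=5: u_5=317/540 ∈ [21/40, 3/5) → index 3
j=6: u_6=377/540 ∈ [27/40, 7/10) → index 5
j=7: u_7=437/540 ∈ [31/40, 1) → index 8
j=8: u_8=497/540 ∈ [31/40, 1) → index 8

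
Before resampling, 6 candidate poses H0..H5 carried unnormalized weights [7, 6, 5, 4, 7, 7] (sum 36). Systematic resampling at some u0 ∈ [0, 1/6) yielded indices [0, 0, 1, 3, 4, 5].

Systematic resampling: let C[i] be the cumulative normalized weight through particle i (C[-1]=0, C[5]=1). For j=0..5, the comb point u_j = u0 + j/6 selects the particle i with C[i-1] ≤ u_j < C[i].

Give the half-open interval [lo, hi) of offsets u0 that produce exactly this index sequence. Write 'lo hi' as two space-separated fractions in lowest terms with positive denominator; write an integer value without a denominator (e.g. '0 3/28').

C = [7/36, 13/36, 1/2, 11/18, 29/36, 1]
j=0 picked index 0: u0 ∈ [0, 7/36)
j=1 picked index 0: u0 ∈ [-1/6, 1/36)
j=2 picked index 1: u0 ∈ [-5/36, 1/36)
j=3 picked index 3: u0 ∈ [0, 1/9)
j=4 picked index 4: u0 ∈ [-1/18, 5/36)
j=5 picked index 5: u0 ∈ [-1/36, 1/6)
intersection: [0, 1/36)

0 1/36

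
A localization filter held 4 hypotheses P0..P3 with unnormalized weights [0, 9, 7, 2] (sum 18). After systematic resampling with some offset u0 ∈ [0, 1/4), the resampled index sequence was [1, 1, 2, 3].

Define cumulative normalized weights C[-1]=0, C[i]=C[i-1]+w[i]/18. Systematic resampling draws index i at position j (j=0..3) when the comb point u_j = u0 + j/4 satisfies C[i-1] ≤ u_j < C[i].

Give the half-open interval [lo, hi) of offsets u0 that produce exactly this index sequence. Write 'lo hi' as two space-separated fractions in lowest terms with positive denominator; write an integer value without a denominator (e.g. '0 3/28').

C = [0, 1/2, 8/9, 1]
j=0 picked index 1: u0 ∈ [0, 1/2)
j=1 picked index 1: u0 ∈ [-1/4, 1/4)
j=2 picked index 2: u0 ∈ [0, 7/18)
j=3 picked index 3: u0 ∈ [5/36, 1/4)
intersection: [5/36, 1/4)

5/36 1/4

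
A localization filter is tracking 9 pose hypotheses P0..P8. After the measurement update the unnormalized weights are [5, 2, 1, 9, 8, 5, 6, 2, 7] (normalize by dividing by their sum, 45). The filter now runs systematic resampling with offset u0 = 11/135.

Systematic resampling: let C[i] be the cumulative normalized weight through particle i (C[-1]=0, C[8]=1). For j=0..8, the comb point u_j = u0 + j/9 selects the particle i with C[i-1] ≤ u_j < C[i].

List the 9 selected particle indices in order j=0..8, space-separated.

0 3 3 4 4 5 6 8 8

C = [1/9, 7/45, 8/45, 17/45, 5/9, 2/3, 4/5, 38/45, 1]
j=0: u_0=11/135 ∈ [0, 1/9) → index 0
j=1: u_1=26/135 ∈ [8/45, 17/45) → index 3
j=2: u_2=41/135 ∈ [8/45, 17/45) → index 3
j=3: u_3=56/135 ∈ [17/45, 5/9) → index 4
j=4: u_4=71/135 ∈ [17/45, 5/9) → index 4
j=5: u_5=86/135 ∈ [5/9, 2/3) → index 5
j=6: u_6=101/135 ∈ [2/3, 4/5) → index 6
j=7: u_7=116/135 ∈ [38/45, 1) → index 8
j=8: u_8=131/135 ∈ [38/45, 1) → index 8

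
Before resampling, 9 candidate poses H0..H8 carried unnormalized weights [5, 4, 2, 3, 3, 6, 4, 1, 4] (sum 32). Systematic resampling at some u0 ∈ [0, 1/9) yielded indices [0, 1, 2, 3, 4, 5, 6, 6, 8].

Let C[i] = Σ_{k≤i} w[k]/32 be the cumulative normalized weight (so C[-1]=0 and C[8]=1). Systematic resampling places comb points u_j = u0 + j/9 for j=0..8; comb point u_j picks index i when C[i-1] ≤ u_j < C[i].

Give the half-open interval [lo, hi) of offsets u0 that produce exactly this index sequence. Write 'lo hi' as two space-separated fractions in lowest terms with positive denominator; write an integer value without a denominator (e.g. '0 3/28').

C = [5/32, 9/32, 11/32, 7/16, 17/32, 23/32, 27/32, 7/8, 1]
j=0 picked index 0: u0 ∈ [0, 5/32)
j=1 picked index 1: u0 ∈ [13/288, 49/288)
j=2 picked index 2: u0 ∈ [17/288, 35/288)
j=3 picked index 3: u0 ∈ [1/96, 5/48)
j=4 picked index 4: u0 ∈ [-1/144, 25/288)
j=5 picked index 5: u0 ∈ [-7/288, 47/288)
j=6 picked index 6: u0 ∈ [5/96, 17/96)
j=7 picked index 6: u0 ∈ [-17/288, 19/288)
j=8 picked index 8: u0 ∈ [-1/72, 1/9)
intersection: [17/288, 19/288)

17/288 19/288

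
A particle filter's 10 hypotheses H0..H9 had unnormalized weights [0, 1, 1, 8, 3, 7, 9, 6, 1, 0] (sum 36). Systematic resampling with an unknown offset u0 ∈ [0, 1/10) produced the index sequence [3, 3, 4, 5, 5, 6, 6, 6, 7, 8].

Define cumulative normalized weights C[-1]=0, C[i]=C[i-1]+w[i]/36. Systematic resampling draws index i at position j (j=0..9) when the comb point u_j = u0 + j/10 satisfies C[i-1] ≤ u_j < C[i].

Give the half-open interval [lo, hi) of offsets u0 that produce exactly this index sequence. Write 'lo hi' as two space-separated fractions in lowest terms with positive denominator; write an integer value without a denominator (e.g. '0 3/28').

7/90 1/10

C = [0, 1/36, 1/18, 5/18, 13/36, 5/9, 29/36, 35/36, 1, 1]
j=0 picked index 3: u0 ∈ [1/18, 5/18)
j=1 picked index 3: u0 ∈ [-2/45, 8/45)
j=2 picked index 4: u0 ∈ [7/90, 29/180)
j=3 picked index 5: u0 ∈ [11/180, 23/90)
j=4 picked index 5: u0 ∈ [-7/180, 7/45)
j=5 picked index 6: u0 ∈ [1/18, 11/36)
j=6 picked index 6: u0 ∈ [-2/45, 37/180)
j=7 picked index 6: u0 ∈ [-13/90, 19/180)
j=8 picked index 7: u0 ∈ [1/180, 31/180)
j=9 picked index 8: u0 ∈ [13/180, 1/10)
intersection: [7/90, 1/10)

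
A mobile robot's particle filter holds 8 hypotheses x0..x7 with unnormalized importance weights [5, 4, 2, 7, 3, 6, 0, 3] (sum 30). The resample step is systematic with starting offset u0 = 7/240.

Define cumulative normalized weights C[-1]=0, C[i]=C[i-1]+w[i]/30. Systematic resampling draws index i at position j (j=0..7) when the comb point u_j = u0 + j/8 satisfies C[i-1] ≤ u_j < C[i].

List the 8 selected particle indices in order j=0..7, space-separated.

0 0 1 3 3 4 5 7

C = [1/6, 3/10, 11/30, 3/5, 7/10, 9/10, 9/10, 1]
j=0: u_0=7/240 ∈ [0, 1/6) → index 0
j=1: u_1=37/240 ∈ [0, 1/6) → index 0
j=2: u_2=67/240 ∈ [1/6, 3/10) → index 1
j=3: u_3=97/240 ∈ [11/30, 3/5) → index 3
j=4: u_4=127/240 ∈ [11/30, 3/5) → index 3
j=5: u_5=157/240 ∈ [3/5, 7/10) → index 4
j=6: u_6=187/240 ∈ [7/10, 9/10) → index 5
j=7: u_7=217/240 ∈ [9/10, 1) → index 7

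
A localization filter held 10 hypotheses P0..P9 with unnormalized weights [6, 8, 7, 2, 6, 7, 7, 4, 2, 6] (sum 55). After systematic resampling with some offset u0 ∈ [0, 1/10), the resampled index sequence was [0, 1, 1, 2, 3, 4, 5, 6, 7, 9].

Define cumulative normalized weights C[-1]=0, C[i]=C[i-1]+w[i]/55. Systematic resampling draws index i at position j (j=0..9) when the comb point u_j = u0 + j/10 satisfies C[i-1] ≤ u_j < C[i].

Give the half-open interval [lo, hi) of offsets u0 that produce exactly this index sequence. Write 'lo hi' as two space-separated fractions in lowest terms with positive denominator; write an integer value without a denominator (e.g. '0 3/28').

1/110 1/55

C = [6/55, 14/55, 21/55, 23/55, 29/55, 36/55, 43/55, 47/55, 49/55, 1]
j=0 picked index 0: u0 ∈ [0, 6/55)
j=1 picked index 1: u0 ∈ [1/110, 17/110)
j=2 picked index 1: u0 ∈ [-1/11, 3/55)
j=3 picked index 2: u0 ∈ [-1/22, 9/110)
j=4 picked index 3: u0 ∈ [-1/55, 1/55)
j=5 picked index 4: u0 ∈ [-9/110, 3/110)
j=6 picked index 5: u0 ∈ [-4/55, 3/55)
j=7 picked index 6: u0 ∈ [-1/22, 9/110)
j=8 picked index 7: u0 ∈ [-1/55, 3/55)
j=9 picked index 9: u0 ∈ [-1/110, 1/10)
intersection: [1/110, 1/55)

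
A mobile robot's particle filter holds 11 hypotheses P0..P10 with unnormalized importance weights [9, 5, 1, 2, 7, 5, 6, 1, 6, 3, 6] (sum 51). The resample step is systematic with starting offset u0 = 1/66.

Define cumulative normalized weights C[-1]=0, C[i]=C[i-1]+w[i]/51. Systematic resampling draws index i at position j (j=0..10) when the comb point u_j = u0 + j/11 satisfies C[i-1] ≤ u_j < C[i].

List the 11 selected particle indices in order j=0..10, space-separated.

C = [3/17, 14/51, 5/17, 1/3, 8/17, 29/51, 35/51, 12/17, 14/17, 15/17, 1]
j=0: u_0=1/66 ∈ [0, 3/17) → index 0
j=1: u_1=7/66 ∈ [0, 3/17) → index 0
j=2: u_2=13/66 ∈ [3/17, 14/51) → index 1
j=3: u_3=19/66 ∈ [14/51, 5/17) → index 2
j=4: u_4=25/66 ∈ [1/3, 8/17) → index 4
j=5: u_5=31/66 ∈ [1/3, 8/17) → index 4
j=6: u_6=37/66 ∈ [8/17, 29/51) → index 5
j=7: u_7=43/66 ∈ [29/51, 35/51) → index 6
j=8: u_8=49/66 ∈ [12/17, 14/17) → index 8
j=9: u_9=5/6 ∈ [14/17, 15/17) → index 9
j=10: u_10=61/66 ∈ [15/17, 1) → index 10

0 0 1 2 4 4 5 6 8 9 10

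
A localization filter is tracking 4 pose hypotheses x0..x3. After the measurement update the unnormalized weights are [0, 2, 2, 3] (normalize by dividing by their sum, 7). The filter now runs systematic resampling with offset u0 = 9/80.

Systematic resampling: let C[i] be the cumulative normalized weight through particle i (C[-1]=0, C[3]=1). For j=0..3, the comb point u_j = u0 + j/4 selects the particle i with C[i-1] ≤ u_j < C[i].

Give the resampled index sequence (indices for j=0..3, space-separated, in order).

1 2 3 3

C = [0, 2/7, 4/7, 1]
j=0: u_0=9/80 ∈ [0, 2/7) → index 1
j=1: u_1=29/80 ∈ [2/7, 4/7) → index 2
j=2: u_2=49/80 ∈ [4/7, 1) → index 3
j=3: u_3=69/80 ∈ [4/7, 1) → index 3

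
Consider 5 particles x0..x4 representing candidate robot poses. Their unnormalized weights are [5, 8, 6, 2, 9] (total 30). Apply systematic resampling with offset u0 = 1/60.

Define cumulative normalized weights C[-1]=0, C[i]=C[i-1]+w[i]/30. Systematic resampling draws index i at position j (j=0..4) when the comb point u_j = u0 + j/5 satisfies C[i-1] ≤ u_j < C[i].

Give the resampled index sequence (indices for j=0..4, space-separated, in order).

0 1 1 2 4

C = [1/6, 13/30, 19/30, 7/10, 1]
j=0: u_0=1/60 ∈ [0, 1/6) → index 0
j=1: u_1=13/60 ∈ [1/6, 13/30) → index 1
j=2: u_2=5/12 ∈ [1/6, 13/30) → index 1
j=3: u_3=37/60 ∈ [13/30, 19/30) → index 2
j=4: u_4=49/60 ∈ [7/10, 1) → index 4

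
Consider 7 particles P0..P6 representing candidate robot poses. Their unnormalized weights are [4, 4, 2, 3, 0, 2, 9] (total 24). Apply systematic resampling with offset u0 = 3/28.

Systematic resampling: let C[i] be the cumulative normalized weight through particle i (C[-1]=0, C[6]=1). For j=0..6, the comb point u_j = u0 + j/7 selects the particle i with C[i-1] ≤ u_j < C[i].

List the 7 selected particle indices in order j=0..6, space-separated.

C = [1/6, 1/3, 5/12, 13/24, 13/24, 5/8, 1]
j=0: u_0=3/28 ∈ [0, 1/6) → index 0
j=1: u_1=1/4 ∈ [1/6, 1/3) → index 1
j=2: u_2=11/28 ∈ [1/3, 5/12) → index 2
j=3: u_3=15/28 ∈ [5/12, 13/24) → index 3
j=4: u_4=19/28 ∈ [5/8, 1) → index 6
j=5: u_5=23/28 ∈ [5/8, 1) → index 6
j=6: u_6=27/28 ∈ [5/8, 1) → index 6

0 1 2 3 6 6 6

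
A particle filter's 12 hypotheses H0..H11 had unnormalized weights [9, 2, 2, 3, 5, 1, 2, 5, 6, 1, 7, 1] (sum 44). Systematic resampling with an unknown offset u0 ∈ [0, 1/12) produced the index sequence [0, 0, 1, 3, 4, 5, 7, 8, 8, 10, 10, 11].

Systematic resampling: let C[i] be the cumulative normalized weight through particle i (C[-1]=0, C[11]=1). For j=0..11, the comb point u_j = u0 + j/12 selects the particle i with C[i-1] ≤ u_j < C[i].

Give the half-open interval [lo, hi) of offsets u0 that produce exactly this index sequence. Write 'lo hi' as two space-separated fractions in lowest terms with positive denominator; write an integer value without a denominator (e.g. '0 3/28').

5/66 1/12

C = [9/44, 1/4, 13/44, 4/11, 21/44, 1/2, 6/11, 29/44, 35/44, 9/11, 43/44, 1]
j=0 picked index 0: u0 ∈ [0, 9/44)
j=1 picked index 0: u0 ∈ [-1/12, 4/33)
j=2 picked index 1: u0 ∈ [5/132, 1/12)
j=3 picked index 3: u0 ∈ [1/22, 5/44)
j=4 picked index 4: u0 ∈ [1/33, 19/132)
j=5 picked index 5: u0 ∈ [2/33, 1/12)
j=6 picked index 7: u0 ∈ [1/22, 7/44)
j=7 picked index 8: u0 ∈ [5/66, 7/33)
j=8 picked index 8: u0 ∈ [-1/132, 17/132)
j=9 picked index 10: u0 ∈ [3/44, 5/22)
j=10 picked index 10: u0 ∈ [-1/66, 19/132)
j=11 picked index 11: u0 ∈ [2/33, 1/12)
intersection: [5/66, 1/12)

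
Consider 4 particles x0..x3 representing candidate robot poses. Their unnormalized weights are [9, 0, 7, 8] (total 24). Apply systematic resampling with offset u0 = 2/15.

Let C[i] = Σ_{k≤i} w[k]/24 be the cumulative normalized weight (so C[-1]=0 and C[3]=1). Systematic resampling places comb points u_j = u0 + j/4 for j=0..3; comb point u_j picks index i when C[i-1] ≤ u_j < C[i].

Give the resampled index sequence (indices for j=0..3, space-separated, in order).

C = [3/8, 3/8, 2/3, 1]
j=0: u_0=2/15 ∈ [0, 3/8) → index 0
j=1: u_1=23/60 ∈ [3/8, 2/3) → index 2
j=2: u_2=19/30 ∈ [3/8, 2/3) → index 2
j=3: u_3=53/60 ∈ [2/3, 1) → index 3

0 2 2 3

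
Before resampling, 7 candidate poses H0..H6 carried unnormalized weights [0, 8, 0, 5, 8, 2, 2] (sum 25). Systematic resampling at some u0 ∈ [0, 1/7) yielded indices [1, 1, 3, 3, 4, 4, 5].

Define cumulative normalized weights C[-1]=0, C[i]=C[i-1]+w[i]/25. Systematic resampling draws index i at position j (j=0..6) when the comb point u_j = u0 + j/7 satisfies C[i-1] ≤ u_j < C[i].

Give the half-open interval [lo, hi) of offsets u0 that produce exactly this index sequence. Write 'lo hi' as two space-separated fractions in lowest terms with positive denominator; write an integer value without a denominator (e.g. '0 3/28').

6/175 11/175

C = [0, 8/25, 8/25, 13/25, 21/25, 23/25, 1]
j=0 picked index 1: u0 ∈ [0, 8/25)
j=1 picked index 1: u0 ∈ [-1/7, 31/175)
j=2 picked index 3: u0 ∈ [6/175, 41/175)
j=3 picked index 3: u0 ∈ [-19/175, 16/175)
j=4 picked index 4: u0 ∈ [-9/175, 47/175)
j=5 picked index 4: u0 ∈ [-34/175, 22/175)
j=6 picked index 5: u0 ∈ [-3/175, 11/175)
intersection: [6/175, 11/175)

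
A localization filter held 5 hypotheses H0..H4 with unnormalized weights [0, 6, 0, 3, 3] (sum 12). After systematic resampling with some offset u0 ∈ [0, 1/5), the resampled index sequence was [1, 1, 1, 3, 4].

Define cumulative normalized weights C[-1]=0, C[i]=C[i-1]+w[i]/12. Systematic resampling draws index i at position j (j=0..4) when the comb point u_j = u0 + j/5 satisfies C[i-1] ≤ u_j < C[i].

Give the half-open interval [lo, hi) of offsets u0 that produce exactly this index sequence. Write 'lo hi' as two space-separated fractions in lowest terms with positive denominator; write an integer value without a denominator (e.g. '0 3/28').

0 1/10

C = [0, 1/2, 1/2, 3/4, 1]
j=0 picked index 1: u0 ∈ [0, 1/2)
j=1 picked index 1: u0 ∈ [-1/5, 3/10)
j=2 picked index 1: u0 ∈ [-2/5, 1/10)
j=3 picked index 3: u0 ∈ [-1/10, 3/20)
j=4 picked index 4: u0 ∈ [-1/20, 1/5)
intersection: [0, 1/10)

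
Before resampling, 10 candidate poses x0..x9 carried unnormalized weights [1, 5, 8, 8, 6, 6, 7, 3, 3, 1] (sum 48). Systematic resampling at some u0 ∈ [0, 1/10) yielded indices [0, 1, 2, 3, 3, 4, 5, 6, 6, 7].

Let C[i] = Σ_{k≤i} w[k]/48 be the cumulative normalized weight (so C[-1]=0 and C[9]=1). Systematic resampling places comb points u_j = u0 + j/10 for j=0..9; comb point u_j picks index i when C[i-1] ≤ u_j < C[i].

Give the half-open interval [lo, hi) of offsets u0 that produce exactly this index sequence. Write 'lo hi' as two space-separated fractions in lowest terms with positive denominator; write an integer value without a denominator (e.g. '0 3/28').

C = [1/48, 1/8, 7/24, 11/24, 7/12, 17/24, 41/48, 11/12, 47/48, 1]
j=0 picked index 0: u0 ∈ [0, 1/48)
j=1 picked index 1: u0 ∈ [-19/240, 1/40)
j=2 picked index 2: u0 ∈ [-3/40, 11/120)
j=3 picked index 3: u0 ∈ [-1/120, 19/120)
j=4 picked index 3: u0 ∈ [-13/120, 7/120)
j=5 picked index 4: u0 ∈ [-1/24, 1/12)
j=6 picked index 5: u0 ∈ [-1/60, 13/120)
j=7 picked index 6: u0 ∈ [1/120, 37/240)
j=8 picked index 6: u0 ∈ [-11/120, 13/240)
j=9 picked index 7: u0 ∈ [-11/240, 1/60)
intersection: [1/120, 1/60)

1/120 1/60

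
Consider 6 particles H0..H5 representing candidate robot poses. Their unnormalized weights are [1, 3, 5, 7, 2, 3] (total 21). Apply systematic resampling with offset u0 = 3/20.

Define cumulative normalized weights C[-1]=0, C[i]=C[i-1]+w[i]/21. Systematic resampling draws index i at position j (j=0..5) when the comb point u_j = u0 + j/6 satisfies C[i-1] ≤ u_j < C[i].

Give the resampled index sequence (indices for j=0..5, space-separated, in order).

C = [1/21, 4/21, 3/7, 16/21, 6/7, 1]
j=0: u_0=3/20 ∈ [1/21, 4/21) → index 1
j=1: u_1=19/60 ∈ [4/21, 3/7) → index 2
j=2: u_2=29/60 ∈ [3/7, 16/21) → index 3
j=3: u_3=13/20 ∈ [3/7, 16/21) → index 3
j=4: u_4=49/60 ∈ [16/21, 6/7) → index 4
j=5: u_5=59/60 ∈ [6/7, 1) → index 5

1 2 3 3 4 5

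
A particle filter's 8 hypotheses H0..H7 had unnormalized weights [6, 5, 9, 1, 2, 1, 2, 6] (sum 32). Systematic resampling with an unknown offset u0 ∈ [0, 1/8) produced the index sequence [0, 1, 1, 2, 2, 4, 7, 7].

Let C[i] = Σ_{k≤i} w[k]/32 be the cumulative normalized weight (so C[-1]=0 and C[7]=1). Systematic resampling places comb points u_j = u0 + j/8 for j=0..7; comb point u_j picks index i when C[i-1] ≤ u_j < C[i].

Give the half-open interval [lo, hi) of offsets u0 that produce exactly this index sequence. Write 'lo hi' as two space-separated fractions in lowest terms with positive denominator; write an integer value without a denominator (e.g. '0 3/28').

1/16 3/32

C = [3/16, 11/32, 5/8, 21/32, 23/32, 3/4, 13/16, 1]
j=0 picked index 0: u0 ∈ [0, 3/16)
j=1 picked index 1: u0 ∈ [1/16, 7/32)
j=2 picked index 1: u0 ∈ [-1/16, 3/32)
j=3 picked index 2: u0 ∈ [-1/32, 1/4)
j=4 picked index 2: u0 ∈ [-5/32, 1/8)
j=5 picked index 4: u0 ∈ [1/32, 3/32)
j=6 picked index 7: u0 ∈ [1/16, 1/4)
j=7 picked index 7: u0 ∈ [-1/16, 1/8)
intersection: [1/16, 3/32)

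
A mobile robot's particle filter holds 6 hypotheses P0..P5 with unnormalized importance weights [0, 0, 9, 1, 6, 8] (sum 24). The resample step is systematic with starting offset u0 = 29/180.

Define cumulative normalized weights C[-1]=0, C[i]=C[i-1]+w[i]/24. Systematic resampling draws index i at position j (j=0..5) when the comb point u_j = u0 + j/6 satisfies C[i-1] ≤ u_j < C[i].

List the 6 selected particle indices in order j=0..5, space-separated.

C = [0, 0, 3/8, 5/12, 2/3, 1]
j=0: u_0=29/180 ∈ [0, 3/8) → index 2
j=1: u_1=59/180 ∈ [0, 3/8) → index 2
j=2: u_2=89/180 ∈ [5/12, 2/3) → index 4
j=3: u_3=119/180 ∈ [5/12, 2/3) → index 4
j=4: u_4=149/180 ∈ [2/3, 1) → index 5
j=5: u_5=179/180 ∈ [2/3, 1) → index 5

2 2 4 4 5 5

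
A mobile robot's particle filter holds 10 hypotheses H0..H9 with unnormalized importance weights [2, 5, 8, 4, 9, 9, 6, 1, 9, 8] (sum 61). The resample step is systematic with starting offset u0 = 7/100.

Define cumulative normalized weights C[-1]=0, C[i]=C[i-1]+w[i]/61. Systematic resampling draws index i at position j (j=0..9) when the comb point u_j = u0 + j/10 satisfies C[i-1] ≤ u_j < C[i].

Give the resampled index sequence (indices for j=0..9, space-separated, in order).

C = [2/61, 7/61, 15/61, 19/61, 28/61, 37/61, 43/61, 44/61, 53/61, 1]
j=0: u_0=7/100 ∈ [2/61, 7/61) → index 1
j=1: u_1=17/100 ∈ [7/61, 15/61) → index 2
j=2: u_2=27/100 ∈ [15/61, 19/61) → index 3
j=3: u_3=37/100 ∈ [19/61, 28/61) → index 4
j=4: u_4=47/100 ∈ [28/61, 37/61) → index 5
j=5: u_5=57/100 ∈ [28/61, 37/61) → index 5
j=6: u_6=67/100 ∈ [37/61, 43/61) → index 6
j=7: u_7=77/100 ∈ [44/61, 53/61) → index 8
j=8: u_8=87/100 ∈ [53/61, 1) → index 9
j=9: u_9=97/100 ∈ [53/61, 1) → index 9

1 2 3 4 5 5 6 8 9 9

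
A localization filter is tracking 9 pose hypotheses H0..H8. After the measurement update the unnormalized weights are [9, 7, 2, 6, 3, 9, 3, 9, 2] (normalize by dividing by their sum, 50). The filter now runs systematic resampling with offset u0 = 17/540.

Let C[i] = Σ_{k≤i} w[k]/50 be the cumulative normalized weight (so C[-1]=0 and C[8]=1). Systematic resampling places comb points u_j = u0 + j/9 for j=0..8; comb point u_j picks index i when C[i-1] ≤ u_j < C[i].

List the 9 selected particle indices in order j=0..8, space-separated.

0 0 1 3 3 5 5 7 7

C = [9/50, 8/25, 9/25, 12/25, 27/50, 18/25, 39/50, 24/25, 1]
j=0: u_0=17/540 ∈ [0, 9/50) → index 0
j=1: u_1=77/540 ∈ [0, 9/50) → index 0
j=2: u_2=137/540 ∈ [9/50, 8/25) → index 1
j=3: u_3=197/540 ∈ [9/25, 12/25) → index 3
j=4: u_4=257/540 ∈ [9/25, 12/25) → index 3
j=5: u_5=317/540 ∈ [27/50, 18/25) → index 5
j=6: u_6=377/540 ∈ [27/50, 18/25) → index 5
j=7: u_7=437/540 ∈ [39/50, 24/25) → index 7
j=8: u_8=497/540 ∈ [39/50, 24/25) → index 7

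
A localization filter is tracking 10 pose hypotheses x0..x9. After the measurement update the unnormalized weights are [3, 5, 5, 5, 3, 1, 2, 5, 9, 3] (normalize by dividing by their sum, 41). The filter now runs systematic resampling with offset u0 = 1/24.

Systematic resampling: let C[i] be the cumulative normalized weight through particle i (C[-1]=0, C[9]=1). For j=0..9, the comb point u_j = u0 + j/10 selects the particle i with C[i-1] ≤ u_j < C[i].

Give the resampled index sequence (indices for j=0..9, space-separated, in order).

C = [3/41, 8/41, 13/41, 18/41, 21/41, 22/41, 24/41, 29/41, 38/41, 1]
j=0: u_0=1/24 ∈ [0, 3/41) → index 0
j=1: u_1=17/120 ∈ [3/41, 8/41) → index 1
j=2: u_2=29/120 ∈ [8/41, 13/41) → index 2
j=3: u_3=41/120 ∈ [13/41, 18/41) → index 3
j=4: u_4=53/120 ∈ [18/41, 21/41) → index 4
j=5: u_5=13/24 ∈ [22/41, 24/41) → index 6
j=6: u_6=77/120 ∈ [24/41, 29/41) → index 7
j=7: u_7=89/120 ∈ [29/41, 38/41) → index 8
j=8: u_8=101/120 ∈ [29/41, 38/41) → index 8
j=9: u_9=113/120 ∈ [38/41, 1) → index 9

0 1 2 3 4 6 7 8 8 9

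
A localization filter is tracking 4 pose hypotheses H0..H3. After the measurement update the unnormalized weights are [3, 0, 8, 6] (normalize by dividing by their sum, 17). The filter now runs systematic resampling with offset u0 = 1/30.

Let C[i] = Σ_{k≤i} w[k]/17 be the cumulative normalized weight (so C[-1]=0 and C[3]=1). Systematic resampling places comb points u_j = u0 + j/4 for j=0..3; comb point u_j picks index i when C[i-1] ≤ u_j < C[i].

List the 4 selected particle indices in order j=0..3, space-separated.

C = [3/17, 3/17, 11/17, 1]
j=0: u_0=1/30 ∈ [0, 3/17) → index 0
j=1: u_1=17/60 ∈ [3/17, 11/17) → index 2
j=2: u_2=8/15 ∈ [3/17, 11/17) → index 2
j=3: u_3=47/60 ∈ [11/17, 1) → index 3

0 2 2 3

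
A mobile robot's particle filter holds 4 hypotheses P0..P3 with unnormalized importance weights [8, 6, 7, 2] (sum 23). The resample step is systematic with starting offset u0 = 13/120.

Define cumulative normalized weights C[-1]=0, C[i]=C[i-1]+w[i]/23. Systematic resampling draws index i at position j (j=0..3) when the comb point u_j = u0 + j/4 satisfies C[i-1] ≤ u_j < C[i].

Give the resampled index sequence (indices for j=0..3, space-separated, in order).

C = [8/23, 14/23, 21/23, 1]
j=0: u_0=13/120 ∈ [0, 8/23) → index 0
j=1: u_1=43/120 ∈ [8/23, 14/23) → index 1
j=2: u_2=73/120 ∈ [8/23, 14/23) → index 1
j=3: u_3=103/120 ∈ [14/23, 21/23) → index 2

0 1 1 2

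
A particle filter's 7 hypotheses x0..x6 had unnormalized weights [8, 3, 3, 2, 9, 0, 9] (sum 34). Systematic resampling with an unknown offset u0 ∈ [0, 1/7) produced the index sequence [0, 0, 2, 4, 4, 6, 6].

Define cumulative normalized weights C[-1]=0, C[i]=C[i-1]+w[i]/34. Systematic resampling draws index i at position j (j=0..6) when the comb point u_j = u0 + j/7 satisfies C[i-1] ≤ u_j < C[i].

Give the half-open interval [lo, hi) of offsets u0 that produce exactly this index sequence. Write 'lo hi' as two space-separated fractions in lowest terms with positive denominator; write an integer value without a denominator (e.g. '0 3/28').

C = [4/17, 11/34, 7/17, 8/17, 25/34, 25/34, 1]
j=0 picked index 0: u0 ∈ [0, 4/17)
j=1 picked index 0: u0 ∈ [-1/7, 11/119)
j=2 picked index 2: u0 ∈ [9/238, 15/119)
j=3 picked index 4: u0 ∈ [5/119, 73/238)
j=4 picked index 4: u0 ∈ [-12/119, 39/238)
j=5 picked index 6: u0 ∈ [5/238, 2/7)
j=6 picked index 6: u0 ∈ [-29/238, 1/7)
intersection: [5/119, 11/119)

5/119 11/119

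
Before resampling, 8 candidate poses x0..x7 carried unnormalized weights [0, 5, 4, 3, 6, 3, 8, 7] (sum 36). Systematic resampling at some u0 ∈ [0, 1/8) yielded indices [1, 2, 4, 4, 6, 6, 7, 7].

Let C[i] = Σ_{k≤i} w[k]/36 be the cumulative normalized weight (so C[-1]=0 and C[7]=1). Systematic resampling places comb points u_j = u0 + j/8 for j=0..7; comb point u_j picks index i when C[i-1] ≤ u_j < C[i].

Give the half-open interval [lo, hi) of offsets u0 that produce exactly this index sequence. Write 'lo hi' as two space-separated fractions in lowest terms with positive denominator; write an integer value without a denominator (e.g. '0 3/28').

1/12 1/8

C = [0, 5/36, 1/4, 1/3, 1/2, 7/12, 29/36, 1]
j=0 picked index 1: u0 ∈ [0, 5/36)
j=1 picked index 2: u0 ∈ [1/72, 1/8)
j=2 picked index 4: u0 ∈ [1/12, 1/4)
j=3 picked index 4: u0 ∈ [-1/24, 1/8)
j=4 picked index 6: u0 ∈ [1/12, 11/36)
j=5 picked index 6: u0 ∈ [-1/24, 13/72)
j=6 picked index 7: u0 ∈ [1/18, 1/4)
j=7 picked index 7: u0 ∈ [-5/72, 1/8)
intersection: [1/12, 1/8)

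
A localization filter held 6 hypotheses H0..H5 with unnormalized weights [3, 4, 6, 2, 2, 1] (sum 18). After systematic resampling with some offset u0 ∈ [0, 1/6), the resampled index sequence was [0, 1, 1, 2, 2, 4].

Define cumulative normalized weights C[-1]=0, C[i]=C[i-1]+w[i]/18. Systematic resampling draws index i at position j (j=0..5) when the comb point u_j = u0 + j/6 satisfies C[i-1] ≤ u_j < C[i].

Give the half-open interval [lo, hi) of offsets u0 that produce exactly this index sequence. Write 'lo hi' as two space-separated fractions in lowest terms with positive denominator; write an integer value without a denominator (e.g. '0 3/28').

C = [1/6, 7/18, 13/18, 5/6, 17/18, 1]
j=0 picked index 0: u0 ∈ [0, 1/6)
j=1 picked index 1: u0 ∈ [0, 2/9)
j=2 picked index 1: u0 ∈ [-1/6, 1/18)
j=3 picked index 2: u0 ∈ [-1/9, 2/9)
j=4 picked index 2: u0 ∈ [-5/18, 1/18)
j=5 picked index 4: u0 ∈ [0, 1/9)
intersection: [0, 1/18)

0 1/18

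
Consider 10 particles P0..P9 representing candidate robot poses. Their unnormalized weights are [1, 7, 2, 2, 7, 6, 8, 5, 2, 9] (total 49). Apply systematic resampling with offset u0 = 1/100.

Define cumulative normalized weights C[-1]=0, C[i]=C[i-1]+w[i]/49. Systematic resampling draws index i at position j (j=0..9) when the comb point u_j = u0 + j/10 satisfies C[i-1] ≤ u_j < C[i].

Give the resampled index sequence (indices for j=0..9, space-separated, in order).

C = [1/49, 8/49, 10/49, 12/49, 19/49, 25/49, 33/49, 38/49, 40/49, 1]
j=0: u_0=1/100 ∈ [0, 1/49) → index 0
j=1: u_1=11/100 ∈ [1/49, 8/49) → index 1
j=2: u_2=21/100 ∈ [10/49, 12/49) → index 3
j=3: u_3=31/100 ∈ [12/49, 19/49) → index 4
j=4: u_4=41/100 ∈ [19/49, 25/49) → index 5
j=5: u_5=51/100 ∈ [19/49, 25/49) → index 5
j=6: u_6=61/100 ∈ [25/49, 33/49) → index 6
j=7: u_7=71/100 ∈ [33/49, 38/49) → index 7
j=8: u_8=81/100 ∈ [38/49, 40/49) → index 8
j=9: u_9=91/100 ∈ [40/49, 1) → index 9

0 1 3 4 5 5 6 7 8 9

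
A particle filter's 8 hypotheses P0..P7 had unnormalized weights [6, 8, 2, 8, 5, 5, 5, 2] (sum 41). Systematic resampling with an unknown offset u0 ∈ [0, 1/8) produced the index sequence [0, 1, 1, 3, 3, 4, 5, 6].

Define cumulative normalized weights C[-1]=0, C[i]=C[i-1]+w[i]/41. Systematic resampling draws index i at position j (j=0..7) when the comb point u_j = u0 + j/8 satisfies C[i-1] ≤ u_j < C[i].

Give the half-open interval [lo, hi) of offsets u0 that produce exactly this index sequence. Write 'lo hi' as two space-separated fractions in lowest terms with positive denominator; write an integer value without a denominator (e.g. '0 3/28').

7/328 25/328

C = [6/41, 14/41, 16/41, 24/41, 29/41, 34/41, 39/41, 1]
j=0 picked index 0: u0 ∈ [0, 6/41)
j=1 picked index 1: u0 ∈ [7/328, 71/328)
j=2 picked index 1: u0 ∈ [-17/164, 15/164)
j=3 picked index 3: u0 ∈ [5/328, 69/328)
j=4 picked index 3: u0 ∈ [-9/82, 7/82)
j=5 picked index 4: u0 ∈ [-13/328, 27/328)
j=6 picked index 5: u0 ∈ [-7/164, 13/164)
j=7 picked index 6: u0 ∈ [-15/328, 25/328)
intersection: [7/328, 25/328)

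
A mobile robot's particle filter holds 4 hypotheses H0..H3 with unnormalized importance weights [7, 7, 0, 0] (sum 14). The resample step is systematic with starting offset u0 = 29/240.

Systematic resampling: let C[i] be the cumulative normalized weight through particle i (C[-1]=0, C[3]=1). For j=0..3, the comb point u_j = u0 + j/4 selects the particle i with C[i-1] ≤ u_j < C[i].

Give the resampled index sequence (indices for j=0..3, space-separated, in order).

0 0 1 1

C = [1/2, 1, 1, 1]
j=0: u_0=29/240 ∈ [0, 1/2) → index 0
j=1: u_1=89/240 ∈ [0, 1/2) → index 0
j=2: u_2=149/240 ∈ [1/2, 1) → index 1
j=3: u_3=209/240 ∈ [1/2, 1) → index 1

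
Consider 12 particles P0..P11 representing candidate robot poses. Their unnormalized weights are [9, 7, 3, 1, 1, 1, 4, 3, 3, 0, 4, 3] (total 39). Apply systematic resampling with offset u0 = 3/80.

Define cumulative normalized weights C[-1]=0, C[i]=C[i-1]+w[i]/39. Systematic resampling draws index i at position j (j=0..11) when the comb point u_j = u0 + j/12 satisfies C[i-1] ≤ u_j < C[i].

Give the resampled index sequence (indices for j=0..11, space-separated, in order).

0 0 0 1 1 2 4 6 7 8 10 11

C = [3/13, 16/39, 19/39, 20/39, 7/13, 22/39, 2/3, 29/39, 32/39, 32/39, 12/13, 1]
j=0: u_0=3/80 ∈ [0, 3/13) → index 0
j=1: u_1=29/240 ∈ [0, 3/13) → index 0
j=2: u_2=49/240 ∈ [0, 3/13) → index 0
j=3: u_3=23/80 ∈ [3/13, 16/39) → index 1
j=4: u_4=89/240 ∈ [3/13, 16/39) → index 1
j=5: u_5=109/240 ∈ [16/39, 19/39) → index 2
j=6: u_6=43/80 ∈ [20/39, 7/13) → index 4
j=7: u_7=149/240 ∈ [22/39, 2/3) → index 6
j=8: u_8=169/240 ∈ [2/3, 29/39) → index 7
j=9: u_9=63/80 ∈ [29/39, 32/39) → index 8
j=10: u_10=209/240 ∈ [32/39, 12/13) → index 10
j=11: u_11=229/240 ∈ [12/13, 1) → index 11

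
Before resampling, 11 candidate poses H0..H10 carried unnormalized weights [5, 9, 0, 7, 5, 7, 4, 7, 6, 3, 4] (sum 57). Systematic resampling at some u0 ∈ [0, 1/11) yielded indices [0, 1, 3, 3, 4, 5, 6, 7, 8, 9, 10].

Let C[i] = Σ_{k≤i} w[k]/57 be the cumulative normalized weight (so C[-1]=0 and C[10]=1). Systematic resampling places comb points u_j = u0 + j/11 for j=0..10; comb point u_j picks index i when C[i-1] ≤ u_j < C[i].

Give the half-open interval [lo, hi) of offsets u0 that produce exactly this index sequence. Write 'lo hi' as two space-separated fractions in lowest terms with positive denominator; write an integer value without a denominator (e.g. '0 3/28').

C = [5/57, 14/57, 14/57, 7/19, 26/57, 11/19, 37/57, 44/57, 50/57, 53/57, 1]
j=0 picked index 0: u0 ∈ [0, 5/57)
j=1 picked index 1: u0 ∈ [-2/627, 97/627)
j=2 picked index 3: u0 ∈ [40/627, 39/209)
j=3 picked index 3: u0 ∈ [-17/627, 20/209)
j=4 picked index 4: u0 ∈ [1/209, 58/627)
j=5 picked index 5: u0 ∈ [1/627, 26/209)
j=6 picked index 6: u0 ∈ [7/209, 65/627)
j=7 picked index 7: u0 ∈ [8/627, 85/627)
j=8 picked index 8: u0 ∈ [28/627, 94/627)
j=9 picked index 9: u0 ∈ [37/627, 70/627)
j=10 picked index 10: u0 ∈ [13/627, 1/11)
intersection: [40/627, 5/57)

40/627 5/57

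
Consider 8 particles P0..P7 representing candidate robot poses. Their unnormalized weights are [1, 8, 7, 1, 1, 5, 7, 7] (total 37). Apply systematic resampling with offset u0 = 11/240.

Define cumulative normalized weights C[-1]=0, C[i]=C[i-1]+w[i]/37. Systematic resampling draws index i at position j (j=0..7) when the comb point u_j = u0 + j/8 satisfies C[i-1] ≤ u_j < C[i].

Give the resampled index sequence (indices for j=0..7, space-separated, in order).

1 1 2 2 5 6 6 7

C = [1/37, 9/37, 16/37, 17/37, 18/37, 23/37, 30/37, 1]
j=0: u_0=11/240 ∈ [1/37, 9/37) → index 1
j=1: u_1=41/240 ∈ [1/37, 9/37) → index 1
j=2: u_2=71/240 ∈ [9/37, 16/37) → index 2
j=3: u_3=101/240 ∈ [9/37, 16/37) → index 2
j=4: u_4=131/240 ∈ [18/37, 23/37) → index 5
j=5: u_5=161/240 ∈ [23/37, 30/37) → index 6
j=6: u_6=191/240 ∈ [23/37, 30/37) → index 6
j=7: u_7=221/240 ∈ [30/37, 1) → index 7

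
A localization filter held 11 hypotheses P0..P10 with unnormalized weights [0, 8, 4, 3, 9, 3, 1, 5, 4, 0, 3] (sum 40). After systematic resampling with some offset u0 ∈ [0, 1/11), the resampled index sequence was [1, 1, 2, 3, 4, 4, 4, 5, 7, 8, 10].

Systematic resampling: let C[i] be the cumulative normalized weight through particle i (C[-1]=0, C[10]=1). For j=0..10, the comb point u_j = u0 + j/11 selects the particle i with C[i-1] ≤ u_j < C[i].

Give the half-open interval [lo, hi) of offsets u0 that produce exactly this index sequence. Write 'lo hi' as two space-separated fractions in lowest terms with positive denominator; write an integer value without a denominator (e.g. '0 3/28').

C = [0, 1/5, 3/10, 3/8, 3/5, 27/40, 7/10, 33/40, 37/40, 37/40, 1]
j=0 picked index 1: u0 ∈ [0, 1/5)
j=1 picked index 1: u0 ∈ [-1/11, 6/55)
j=2 picked index 2: u0 ∈ [1/55, 13/110)
j=3 picked index 3: u0 ∈ [3/110, 9/88)
j=4 picked index 4: u0 ∈ [1/88, 13/55)
j=5 picked index 4: u0 ∈ [-7/88, 8/55)
j=6 picked index 4: u0 ∈ [-15/88, 3/55)
j=7 picked index 5: u0 ∈ [-2/55, 17/440)
j=8 picked index 7: u0 ∈ [-3/110, 43/440)
j=9 picked index 8: u0 ∈ [3/440, 47/440)
j=10 picked index 10: u0 ∈ [7/440, 1/11)
intersection: [3/110, 17/440)

3/110 17/440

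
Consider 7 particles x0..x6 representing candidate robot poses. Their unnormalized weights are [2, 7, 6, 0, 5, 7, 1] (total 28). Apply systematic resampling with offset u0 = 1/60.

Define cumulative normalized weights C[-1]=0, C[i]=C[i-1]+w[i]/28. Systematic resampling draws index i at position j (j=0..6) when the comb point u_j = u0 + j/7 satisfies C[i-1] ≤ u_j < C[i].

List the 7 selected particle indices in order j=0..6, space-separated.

0 1 1 2 4 5 5

C = [1/14, 9/28, 15/28, 15/28, 5/7, 27/28, 1]
j=0: u_0=1/60 ∈ [0, 1/14) → index 0
j=1: u_1=67/420 ∈ [1/14, 9/28) → index 1
j=2: u_2=127/420 ∈ [1/14, 9/28) → index 1
j=3: u_3=187/420 ∈ [9/28, 15/28) → index 2
j=4: u_4=247/420 ∈ [15/28, 5/7) → index 4
j=5: u_5=307/420 ∈ [5/7, 27/28) → index 5
j=6: u_6=367/420 ∈ [5/7, 27/28) → index 5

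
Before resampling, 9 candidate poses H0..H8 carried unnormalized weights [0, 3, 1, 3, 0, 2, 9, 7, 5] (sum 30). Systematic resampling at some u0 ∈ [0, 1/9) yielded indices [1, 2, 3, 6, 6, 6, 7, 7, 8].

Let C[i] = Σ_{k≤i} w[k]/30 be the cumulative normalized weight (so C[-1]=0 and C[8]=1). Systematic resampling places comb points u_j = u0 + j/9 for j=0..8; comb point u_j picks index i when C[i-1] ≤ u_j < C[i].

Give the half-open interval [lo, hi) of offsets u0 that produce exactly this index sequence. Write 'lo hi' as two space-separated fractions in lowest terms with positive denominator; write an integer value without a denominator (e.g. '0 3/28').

0 1/90

C = [0, 1/10, 2/15, 7/30, 7/30, 3/10, 3/5, 5/6, 1]
j=0 picked index 1: u0 ∈ [0, 1/10)
j=1 picked index 2: u0 ∈ [-1/90, 1/45)
j=2 picked index 3: u0 ∈ [-4/45, 1/90)
j=3 picked index 6: u0 ∈ [-1/30, 4/15)
j=4 picked index 6: u0 ∈ [-13/90, 7/45)
j=5 picked index 6: u0 ∈ [-23/90, 2/45)
j=6 picked index 7: u0 ∈ [-1/15, 1/6)
j=7 picked index 7: u0 ∈ [-8/45, 1/18)
j=8 picked index 8: u0 ∈ [-1/18, 1/9)
intersection: [0, 1/90)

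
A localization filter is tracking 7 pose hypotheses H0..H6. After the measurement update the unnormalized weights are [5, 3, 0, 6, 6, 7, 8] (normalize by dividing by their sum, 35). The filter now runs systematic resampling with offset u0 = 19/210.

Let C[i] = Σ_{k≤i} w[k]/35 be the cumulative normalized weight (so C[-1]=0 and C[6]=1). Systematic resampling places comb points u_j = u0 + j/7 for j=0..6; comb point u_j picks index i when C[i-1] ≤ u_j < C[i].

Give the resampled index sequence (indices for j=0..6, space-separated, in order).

C = [1/7, 8/35, 8/35, 2/5, 4/7, 27/35, 1]
j=0: u_0=19/210 ∈ [0, 1/7) → index 0
j=1: u_1=7/30 ∈ [8/35, 2/5) → index 3
j=2: u_2=79/210 ∈ [8/35, 2/5) → index 3
j=3: u_3=109/210 ∈ [2/5, 4/7) → index 4
j=4: u_4=139/210 ∈ [4/7, 27/35) → index 5
j=5: u_5=169/210 ∈ [27/35, 1) → index 6
j=6: u_6=199/210 ∈ [27/35, 1) → index 6

0 3 3 4 5 6 6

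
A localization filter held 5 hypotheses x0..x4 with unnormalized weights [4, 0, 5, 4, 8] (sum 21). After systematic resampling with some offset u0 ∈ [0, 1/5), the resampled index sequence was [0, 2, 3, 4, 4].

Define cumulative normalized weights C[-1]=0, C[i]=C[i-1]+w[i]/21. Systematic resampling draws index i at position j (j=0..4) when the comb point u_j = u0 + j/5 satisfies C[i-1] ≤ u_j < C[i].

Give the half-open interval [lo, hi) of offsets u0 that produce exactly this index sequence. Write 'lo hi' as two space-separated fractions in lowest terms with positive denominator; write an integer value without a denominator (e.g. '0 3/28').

C = [4/21, 4/21, 3/7, 13/21, 1]
j=0 picked index 0: u0 ∈ [0, 4/21)
j=1 picked index 2: u0 ∈ [-1/105, 8/35)
j=2 picked index 3: u0 ∈ [1/35, 23/105)
j=3 picked index 4: u0 ∈ [2/105, 2/5)
j=4 picked index 4: u0 ∈ [-19/105, 1/5)
intersection: [1/35, 4/21)

1/35 4/21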